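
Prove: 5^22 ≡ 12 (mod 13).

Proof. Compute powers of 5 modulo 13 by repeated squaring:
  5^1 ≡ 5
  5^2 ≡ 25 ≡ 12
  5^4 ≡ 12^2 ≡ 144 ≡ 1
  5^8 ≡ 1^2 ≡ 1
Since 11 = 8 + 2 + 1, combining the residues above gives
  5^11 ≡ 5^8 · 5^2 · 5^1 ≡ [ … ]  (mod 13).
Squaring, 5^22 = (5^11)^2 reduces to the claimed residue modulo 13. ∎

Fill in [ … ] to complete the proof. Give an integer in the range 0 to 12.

5^8 · 5^2 · 5^1 ≡ 1 · 12 · 5 = 60.
60 mod 13 = 8, so 5^11 ≡ 8 (mod 13).

8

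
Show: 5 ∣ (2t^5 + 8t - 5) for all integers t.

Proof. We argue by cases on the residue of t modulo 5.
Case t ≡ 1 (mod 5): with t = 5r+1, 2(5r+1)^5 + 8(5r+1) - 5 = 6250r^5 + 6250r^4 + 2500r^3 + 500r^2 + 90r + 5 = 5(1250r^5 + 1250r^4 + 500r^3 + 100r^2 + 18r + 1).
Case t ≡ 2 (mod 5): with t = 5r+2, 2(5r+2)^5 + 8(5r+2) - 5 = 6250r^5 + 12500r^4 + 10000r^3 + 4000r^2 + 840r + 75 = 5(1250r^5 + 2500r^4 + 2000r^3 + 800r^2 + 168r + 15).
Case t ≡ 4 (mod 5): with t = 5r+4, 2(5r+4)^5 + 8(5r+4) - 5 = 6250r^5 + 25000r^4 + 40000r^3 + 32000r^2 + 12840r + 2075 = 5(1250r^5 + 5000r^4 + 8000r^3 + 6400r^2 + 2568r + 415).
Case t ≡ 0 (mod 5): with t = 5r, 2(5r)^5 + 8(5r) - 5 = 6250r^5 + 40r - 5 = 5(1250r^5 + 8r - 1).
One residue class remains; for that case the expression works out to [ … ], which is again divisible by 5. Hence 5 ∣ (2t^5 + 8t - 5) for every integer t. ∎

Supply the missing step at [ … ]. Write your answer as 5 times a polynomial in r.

5(1250r^5 + 3750r^4 + 4500r^3 + 2700r^2 + 818r + 101)

Only t ≡ 3 (mod 5) is unaccounted for. Put t = 5r+3:
2(5r+3)^5 + 8(5r+3) - 5 expands to 6250r^5 + 18750r^4 + 22500r^3 + 13500r^2 + 4090r + 505,
and factoring out 5 leaves 5(1250r^5 + 3750r^4 + 4500r^3 + 2700r^2 + 818r + 101).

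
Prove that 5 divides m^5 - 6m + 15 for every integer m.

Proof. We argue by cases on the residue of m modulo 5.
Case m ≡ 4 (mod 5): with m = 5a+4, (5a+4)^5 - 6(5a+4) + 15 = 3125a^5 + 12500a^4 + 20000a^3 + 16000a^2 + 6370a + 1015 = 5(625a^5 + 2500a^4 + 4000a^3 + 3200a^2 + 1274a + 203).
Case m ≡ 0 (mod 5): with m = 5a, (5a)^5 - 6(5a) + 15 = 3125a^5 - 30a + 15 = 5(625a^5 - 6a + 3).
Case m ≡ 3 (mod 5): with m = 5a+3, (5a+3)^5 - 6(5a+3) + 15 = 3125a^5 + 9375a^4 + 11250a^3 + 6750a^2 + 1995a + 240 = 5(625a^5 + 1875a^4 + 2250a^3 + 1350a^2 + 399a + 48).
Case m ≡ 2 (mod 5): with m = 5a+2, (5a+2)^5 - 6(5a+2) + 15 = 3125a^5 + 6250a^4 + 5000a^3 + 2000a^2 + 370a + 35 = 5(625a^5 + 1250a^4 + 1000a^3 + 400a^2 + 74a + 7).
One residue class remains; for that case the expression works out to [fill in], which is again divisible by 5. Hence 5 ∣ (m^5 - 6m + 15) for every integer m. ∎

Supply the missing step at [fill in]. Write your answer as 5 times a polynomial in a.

The residues treated are {4, 0, 3, 2}, so the missing case is m ≡ 1 (mod 5); write m = 5a+1.
Then (5a+1)^5 - 6(5a+1) + 15 = 3125a^5 + 3125a^4 + 1250a^3 + 250a^2 - 5a + 10 = 5(625a^5 + 625a^4 + 250a^3 + 50a^2 - a + 2).

5(625a^5 + 625a^4 + 250a^3 + 50a^2 - a + 2)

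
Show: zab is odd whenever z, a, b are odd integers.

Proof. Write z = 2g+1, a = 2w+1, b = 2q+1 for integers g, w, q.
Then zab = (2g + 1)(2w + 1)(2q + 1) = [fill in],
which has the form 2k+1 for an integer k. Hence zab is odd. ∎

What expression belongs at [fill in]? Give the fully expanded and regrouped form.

2(4gqw + 2gq + 2gw + g + 2qw + q + w) + 1

Expanding: (2g + 1)(2w + 1)(2q + 1) = 8gqw + 4gq + 4gw + 2g + 4qw + 2q + 2w + 1.
Every term except the constant is even, so this is 2(4gqw + 2gq + 2gw + g + 2qw + q + w) + 1,
and 4gqw + 2gq + 2gw + g + 2qw + q + w ∈ ℤ gives the required form.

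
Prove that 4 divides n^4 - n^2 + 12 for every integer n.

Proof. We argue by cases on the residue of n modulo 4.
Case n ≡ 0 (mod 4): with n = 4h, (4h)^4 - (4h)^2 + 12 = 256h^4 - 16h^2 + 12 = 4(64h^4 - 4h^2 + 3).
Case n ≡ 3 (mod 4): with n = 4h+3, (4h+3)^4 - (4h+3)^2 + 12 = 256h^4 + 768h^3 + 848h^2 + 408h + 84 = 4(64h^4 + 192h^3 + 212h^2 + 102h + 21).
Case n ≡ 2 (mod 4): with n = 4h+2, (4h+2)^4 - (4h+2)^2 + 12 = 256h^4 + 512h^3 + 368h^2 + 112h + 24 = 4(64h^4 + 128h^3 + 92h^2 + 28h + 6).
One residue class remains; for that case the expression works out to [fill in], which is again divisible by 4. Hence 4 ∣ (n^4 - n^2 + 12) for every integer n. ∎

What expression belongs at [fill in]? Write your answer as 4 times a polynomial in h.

4(64h^4 + 64h^3 + 20h^2 + 2h + 3)

The residues treated are {0, 3, 2}, so the missing case is n ≡ 1 (mod 4); write n = 4h+1.
Then (4h+1)^4 - (4h+1)^2 + 12 = 256h^4 + 256h^3 + 80h^2 + 8h + 12 = 4(64h^4 + 64h^3 + 20h^2 + 2h + 3).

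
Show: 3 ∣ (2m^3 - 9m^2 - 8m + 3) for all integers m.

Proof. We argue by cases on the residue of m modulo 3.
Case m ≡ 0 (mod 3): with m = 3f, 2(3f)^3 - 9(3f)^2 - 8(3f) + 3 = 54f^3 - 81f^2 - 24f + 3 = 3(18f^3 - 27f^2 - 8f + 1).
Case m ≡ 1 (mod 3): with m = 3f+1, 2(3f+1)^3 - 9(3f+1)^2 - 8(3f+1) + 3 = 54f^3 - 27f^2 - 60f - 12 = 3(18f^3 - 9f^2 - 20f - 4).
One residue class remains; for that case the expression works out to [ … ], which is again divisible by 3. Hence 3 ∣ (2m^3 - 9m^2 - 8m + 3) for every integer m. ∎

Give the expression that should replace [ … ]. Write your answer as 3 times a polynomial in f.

Only m ≡ 2 (mod 3) is unaccounted for. Put m = 3f+2:
2(3f+2)^3 - 9(3f+2)^2 - 8(3f+2) + 3 expands to 54f^3 + 27f^2 - 60f - 33,
and factoring out 3 leaves 3(18f^3 + 9f^2 - 20f - 11).

3(18f^3 + 9f^2 - 20f - 11)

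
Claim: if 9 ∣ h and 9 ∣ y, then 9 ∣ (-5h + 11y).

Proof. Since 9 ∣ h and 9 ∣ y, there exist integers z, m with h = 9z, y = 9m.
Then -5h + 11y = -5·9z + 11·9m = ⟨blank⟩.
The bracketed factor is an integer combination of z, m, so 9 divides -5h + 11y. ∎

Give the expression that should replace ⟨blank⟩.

9(11m - 5z)

Pull the common 9 out of every term: -5·9z + 11·9m = 9(11m - 5z).
11m - 5z is an integer, which exhibits the divisibility.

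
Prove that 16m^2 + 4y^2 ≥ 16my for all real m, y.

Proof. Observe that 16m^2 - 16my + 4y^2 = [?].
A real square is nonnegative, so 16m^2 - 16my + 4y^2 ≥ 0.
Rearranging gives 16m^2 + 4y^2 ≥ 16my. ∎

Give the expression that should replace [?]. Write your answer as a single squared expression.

The leading and trailing coefficients are 4^2 and 2^2, and 16 = 2·4·2, so the trinomial is (4m - 2y)^2.
Hence 16m^2 - 16my + 4y^2 ≥ 0.

(4m - 2y)^2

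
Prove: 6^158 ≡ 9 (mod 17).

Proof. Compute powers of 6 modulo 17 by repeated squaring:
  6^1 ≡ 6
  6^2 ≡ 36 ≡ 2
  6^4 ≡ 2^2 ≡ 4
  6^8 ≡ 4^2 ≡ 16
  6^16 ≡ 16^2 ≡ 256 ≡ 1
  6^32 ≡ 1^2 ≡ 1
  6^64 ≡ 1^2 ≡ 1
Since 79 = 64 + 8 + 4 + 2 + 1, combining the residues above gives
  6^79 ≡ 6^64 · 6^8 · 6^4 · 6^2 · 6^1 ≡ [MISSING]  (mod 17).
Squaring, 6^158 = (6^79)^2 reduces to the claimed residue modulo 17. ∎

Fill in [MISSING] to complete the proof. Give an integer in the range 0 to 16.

3

6^64 · 6^8 · 6^4 · 6^2 · 6^1 ≡ 1 · 16 · 4 · 2 · 6 = 768.
768 mod 17 = 3, so 6^79 ≡ 3 (mod 17).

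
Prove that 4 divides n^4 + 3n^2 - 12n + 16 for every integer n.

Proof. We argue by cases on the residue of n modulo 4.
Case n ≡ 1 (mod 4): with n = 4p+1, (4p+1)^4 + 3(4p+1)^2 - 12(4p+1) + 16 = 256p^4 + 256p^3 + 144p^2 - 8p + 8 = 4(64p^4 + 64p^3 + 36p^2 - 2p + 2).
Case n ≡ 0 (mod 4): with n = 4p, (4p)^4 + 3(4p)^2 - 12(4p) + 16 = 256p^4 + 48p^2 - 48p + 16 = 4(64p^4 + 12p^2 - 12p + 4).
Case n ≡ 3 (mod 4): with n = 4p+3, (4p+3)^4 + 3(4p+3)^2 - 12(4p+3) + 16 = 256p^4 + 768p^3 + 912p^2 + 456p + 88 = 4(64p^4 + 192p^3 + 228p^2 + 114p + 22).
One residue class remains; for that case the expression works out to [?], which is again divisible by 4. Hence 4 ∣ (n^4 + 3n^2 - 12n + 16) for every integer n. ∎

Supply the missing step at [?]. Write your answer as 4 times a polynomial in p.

Only n ≡ 2 (mod 4) is unaccounted for. Put n = 4p+2:
(4p+2)^4 + 3(4p+2)^2 - 12(4p+2) + 16 expands to 256p^4 + 512p^3 + 432p^2 + 128p + 20,
and factoring out 4 leaves 4(64p^4 + 128p^3 + 108p^2 + 32p + 5).

4(64p^4 + 128p^3 + 108p^2 + 32p + 5)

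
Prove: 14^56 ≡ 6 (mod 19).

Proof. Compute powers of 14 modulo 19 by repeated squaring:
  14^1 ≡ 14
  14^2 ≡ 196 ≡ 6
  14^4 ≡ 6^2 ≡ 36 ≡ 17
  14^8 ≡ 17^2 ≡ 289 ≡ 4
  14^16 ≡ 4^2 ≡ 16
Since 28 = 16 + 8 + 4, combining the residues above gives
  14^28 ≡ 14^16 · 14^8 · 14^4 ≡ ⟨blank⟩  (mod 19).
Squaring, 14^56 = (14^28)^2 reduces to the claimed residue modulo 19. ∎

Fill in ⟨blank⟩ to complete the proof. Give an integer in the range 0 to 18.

5

Multiply the listed residues: 16 · 4 · 17 = 64 → 1088.
Reducing modulo 19: 1088 = 57·19 + 5, so 14^28 ≡ 5.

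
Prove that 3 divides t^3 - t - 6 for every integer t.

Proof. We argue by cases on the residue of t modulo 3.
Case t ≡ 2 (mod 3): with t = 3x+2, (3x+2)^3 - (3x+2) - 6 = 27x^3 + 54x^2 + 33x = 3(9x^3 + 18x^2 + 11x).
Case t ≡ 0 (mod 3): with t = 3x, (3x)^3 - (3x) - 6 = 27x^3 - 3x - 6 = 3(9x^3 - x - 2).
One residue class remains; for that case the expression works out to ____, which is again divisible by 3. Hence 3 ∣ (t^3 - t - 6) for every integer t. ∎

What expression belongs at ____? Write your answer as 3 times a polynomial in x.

3(9x^3 + 9x^2 + 2x - 2)

Only t ≡ 1 (mod 3) is unaccounted for. Put t = 3x+1:
(3x+1)^3 - (3x+1) - 6 expands to 27x^3 + 27x^2 + 6x - 6,
and factoring out 3 leaves 3(9x^3 + 9x^2 + 2x - 2).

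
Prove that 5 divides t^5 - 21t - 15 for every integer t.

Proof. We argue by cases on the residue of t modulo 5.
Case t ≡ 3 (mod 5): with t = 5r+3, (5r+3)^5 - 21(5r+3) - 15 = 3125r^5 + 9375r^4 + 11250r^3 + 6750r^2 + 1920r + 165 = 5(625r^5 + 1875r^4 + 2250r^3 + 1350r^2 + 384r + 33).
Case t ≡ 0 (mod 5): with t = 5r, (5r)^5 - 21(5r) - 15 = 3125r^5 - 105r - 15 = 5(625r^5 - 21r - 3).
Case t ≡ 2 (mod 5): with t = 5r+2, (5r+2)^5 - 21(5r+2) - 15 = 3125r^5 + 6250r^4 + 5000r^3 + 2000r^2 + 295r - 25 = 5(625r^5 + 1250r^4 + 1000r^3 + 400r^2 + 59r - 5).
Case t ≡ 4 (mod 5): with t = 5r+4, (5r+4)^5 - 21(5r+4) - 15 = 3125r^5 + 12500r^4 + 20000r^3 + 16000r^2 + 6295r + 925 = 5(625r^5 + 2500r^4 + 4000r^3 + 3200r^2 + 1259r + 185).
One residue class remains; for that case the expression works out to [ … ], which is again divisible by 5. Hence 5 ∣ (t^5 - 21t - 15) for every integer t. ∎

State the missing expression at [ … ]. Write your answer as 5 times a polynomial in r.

The residues treated are {3, 0, 2, 4}, so the missing case is t ≡ 1 (mod 5); write t = 5r+1.
Then (5r+1)^5 - 21(5r+1) - 15 = 3125r^5 + 3125r^4 + 1250r^3 + 250r^2 - 80r - 35 = 5(625r^5 + 625r^4 + 250r^3 + 50r^2 - 16r - 7).

5(625r^5 + 625r^4 + 250r^3 + 50r^2 - 16r - 7)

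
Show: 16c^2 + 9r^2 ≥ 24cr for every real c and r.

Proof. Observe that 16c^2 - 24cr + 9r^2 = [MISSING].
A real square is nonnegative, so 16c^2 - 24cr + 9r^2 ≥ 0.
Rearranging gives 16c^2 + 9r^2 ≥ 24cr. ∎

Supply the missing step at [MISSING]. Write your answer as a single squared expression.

16c^2 - 24cr + 9r^2 is a perfect-square trinomial: the outer terms are (4c)^2 and (3r)^2, and the cross term is -2·4c·3r.
So 16c^2 - 24cr + 9r^2 = (4c - 3r)^2 ≥ 0.

(4c - 3r)^2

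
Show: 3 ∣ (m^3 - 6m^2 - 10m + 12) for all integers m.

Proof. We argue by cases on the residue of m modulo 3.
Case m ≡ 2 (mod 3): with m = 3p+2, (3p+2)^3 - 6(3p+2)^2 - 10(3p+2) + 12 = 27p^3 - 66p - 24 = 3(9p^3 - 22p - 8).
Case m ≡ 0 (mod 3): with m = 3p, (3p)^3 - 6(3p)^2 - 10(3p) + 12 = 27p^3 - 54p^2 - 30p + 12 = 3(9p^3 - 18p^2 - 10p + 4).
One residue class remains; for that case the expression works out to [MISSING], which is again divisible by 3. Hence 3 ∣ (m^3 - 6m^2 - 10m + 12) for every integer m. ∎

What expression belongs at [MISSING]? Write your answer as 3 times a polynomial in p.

3(9p^3 - 9p^2 - 19p - 1)

Only m ≡ 1 (mod 3) is unaccounted for. Put m = 3p+1:
(3p+1)^3 - 6(3p+1)^2 - 10(3p+1) + 12 expands to 27p^3 - 27p^2 - 57p - 3,
and factoring out 3 leaves 3(9p^3 - 9p^2 - 19p - 1).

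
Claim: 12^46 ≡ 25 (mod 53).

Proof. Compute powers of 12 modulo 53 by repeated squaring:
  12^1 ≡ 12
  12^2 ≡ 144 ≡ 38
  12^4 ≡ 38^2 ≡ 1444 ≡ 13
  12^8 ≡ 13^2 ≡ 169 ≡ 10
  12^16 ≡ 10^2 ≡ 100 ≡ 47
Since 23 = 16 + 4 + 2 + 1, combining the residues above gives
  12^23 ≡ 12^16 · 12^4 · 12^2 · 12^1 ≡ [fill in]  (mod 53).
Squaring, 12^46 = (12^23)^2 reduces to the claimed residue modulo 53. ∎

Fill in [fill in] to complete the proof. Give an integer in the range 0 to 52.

12^16 · 12^4 · 12^2 · 12^1 ≡ 47 · 13 · 38 · 12 = 278616.
278616 mod 53 = 48, so 12^23 ≡ 48 (mod 53).

48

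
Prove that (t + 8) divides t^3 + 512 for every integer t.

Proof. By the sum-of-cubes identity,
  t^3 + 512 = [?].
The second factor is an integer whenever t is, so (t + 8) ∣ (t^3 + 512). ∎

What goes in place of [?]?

(t + 8)(t^2 - 8t + 64)

Polynomial division of t^3 + 512 by t + 8 leaves remainder 0 and quotient t^2 - 8t + 64.
Hence t^3 + 512 = (t + 8)(t^2 - 8t + 64).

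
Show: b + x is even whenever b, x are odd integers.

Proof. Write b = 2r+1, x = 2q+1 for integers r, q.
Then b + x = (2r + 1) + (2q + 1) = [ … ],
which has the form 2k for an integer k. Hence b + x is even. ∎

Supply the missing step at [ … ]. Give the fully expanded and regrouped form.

(2r + 1) + (2q + 1) = 2q + 2r + 2
= 2(q + r + 1).
Since q + r + 1 is an integer, the sum is of the form 2k for an integer k.

2(q + r + 1)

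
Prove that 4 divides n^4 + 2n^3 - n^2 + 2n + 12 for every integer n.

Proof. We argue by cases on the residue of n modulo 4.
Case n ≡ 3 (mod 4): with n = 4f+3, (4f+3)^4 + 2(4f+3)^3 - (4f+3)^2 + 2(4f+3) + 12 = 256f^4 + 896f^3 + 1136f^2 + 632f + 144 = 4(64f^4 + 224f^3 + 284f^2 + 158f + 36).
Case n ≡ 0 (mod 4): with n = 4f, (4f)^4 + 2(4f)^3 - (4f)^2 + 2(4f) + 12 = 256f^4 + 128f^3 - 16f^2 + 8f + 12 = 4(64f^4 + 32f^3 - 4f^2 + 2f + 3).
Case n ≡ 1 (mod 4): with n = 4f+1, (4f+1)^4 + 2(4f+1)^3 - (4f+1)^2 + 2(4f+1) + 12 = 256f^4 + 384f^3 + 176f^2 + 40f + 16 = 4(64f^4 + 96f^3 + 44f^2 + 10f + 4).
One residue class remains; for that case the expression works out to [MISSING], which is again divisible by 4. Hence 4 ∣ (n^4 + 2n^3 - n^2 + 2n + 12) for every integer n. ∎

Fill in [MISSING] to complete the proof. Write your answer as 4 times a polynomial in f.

Only n ≡ 2 (mod 4) is unaccounted for. Put n = 4f+2:
(4f+2)^4 + 2(4f+2)^3 - (4f+2)^2 + 2(4f+2) + 12 expands to 256f^4 + 640f^3 + 560f^2 + 216f + 44,
and factoring out 4 leaves 4(64f^4 + 160f^3 + 140f^2 + 54f + 11).

4(64f^4 + 160f^3 + 140f^2 + 54f + 11)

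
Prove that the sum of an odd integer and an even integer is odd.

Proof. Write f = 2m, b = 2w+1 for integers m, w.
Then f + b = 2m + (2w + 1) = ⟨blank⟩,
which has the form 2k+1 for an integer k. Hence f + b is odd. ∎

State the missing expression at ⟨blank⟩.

Expanding: 2m + (2w + 1) = 2m + 2w + 1.
Every term except the constant is even, so this is 2(m + w) + 1,
and m + w ∈ ℤ gives the required form.

2(m + w) + 1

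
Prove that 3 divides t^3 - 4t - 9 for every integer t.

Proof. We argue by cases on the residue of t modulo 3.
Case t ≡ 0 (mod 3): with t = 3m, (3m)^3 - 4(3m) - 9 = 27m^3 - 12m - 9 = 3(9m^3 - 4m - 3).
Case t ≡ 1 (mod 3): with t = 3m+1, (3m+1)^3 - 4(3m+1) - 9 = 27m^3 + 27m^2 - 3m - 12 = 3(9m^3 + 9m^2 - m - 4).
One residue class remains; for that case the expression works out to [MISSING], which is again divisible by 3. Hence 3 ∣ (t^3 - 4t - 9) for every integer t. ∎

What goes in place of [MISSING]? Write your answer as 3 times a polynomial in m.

The residues treated are {0, 1}, so the missing case is t ≡ 2 (mod 3); write t = 3m+2.
Then (3m+2)^3 - 4(3m+2) - 9 = 27m^3 + 54m^2 + 24m - 9 = 3(9m^3 + 18m^2 + 8m - 3).

3(9m^3 + 18m^2 + 8m - 3)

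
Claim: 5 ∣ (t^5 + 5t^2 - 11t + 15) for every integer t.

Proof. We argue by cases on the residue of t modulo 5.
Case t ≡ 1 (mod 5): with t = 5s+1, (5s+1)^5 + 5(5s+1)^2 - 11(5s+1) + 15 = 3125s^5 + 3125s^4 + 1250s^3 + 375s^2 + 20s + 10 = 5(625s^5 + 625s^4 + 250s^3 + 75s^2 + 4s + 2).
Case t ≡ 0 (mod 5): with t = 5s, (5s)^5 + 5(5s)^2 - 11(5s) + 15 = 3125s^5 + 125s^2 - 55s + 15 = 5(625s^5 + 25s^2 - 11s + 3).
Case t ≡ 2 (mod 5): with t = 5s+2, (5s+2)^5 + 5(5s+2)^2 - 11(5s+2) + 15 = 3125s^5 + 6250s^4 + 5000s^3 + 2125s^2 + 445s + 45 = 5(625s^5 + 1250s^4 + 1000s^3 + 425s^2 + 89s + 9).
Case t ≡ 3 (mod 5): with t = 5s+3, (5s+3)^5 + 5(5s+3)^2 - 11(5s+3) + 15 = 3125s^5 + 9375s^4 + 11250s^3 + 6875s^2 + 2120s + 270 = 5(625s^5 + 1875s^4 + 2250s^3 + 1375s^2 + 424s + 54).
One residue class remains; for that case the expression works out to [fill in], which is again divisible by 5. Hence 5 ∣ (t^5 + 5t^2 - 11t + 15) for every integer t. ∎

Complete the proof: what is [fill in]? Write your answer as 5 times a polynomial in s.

Only t ≡ 4 (mod 5) is unaccounted for. Put t = 5s+4:
(5s+4)^5 + 5(5s+4)^2 - 11(5s+4) + 15 expands to 3125s^5 + 12500s^4 + 20000s^3 + 16125s^2 + 6545s + 1075,
and factoring out 5 leaves 5(625s^5 + 2500s^4 + 4000s^3 + 3225s^2 + 1309s + 215).

5(625s^5 + 2500s^4 + 4000s^3 + 3225s^2 + 1309s + 215)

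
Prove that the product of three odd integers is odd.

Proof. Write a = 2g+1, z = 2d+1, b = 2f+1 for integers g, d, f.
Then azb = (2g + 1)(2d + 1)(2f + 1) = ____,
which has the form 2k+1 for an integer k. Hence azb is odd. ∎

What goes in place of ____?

(2g + 1)(2d + 1)(2f + 1) = 8dfg + 4df + 4dg + 2d + 4fg + 2f + 2g + 1
= 2(4dfg + 2df + 2dg + d + 2fg + f + g) + 1.
Since 4dfg + 2df + 2dg + d + 2fg + f + g is an integer, the product is of the form 2k+1 for an integer k.

2(4dfg + 2df + 2dg + d + 2fg + f + g) + 1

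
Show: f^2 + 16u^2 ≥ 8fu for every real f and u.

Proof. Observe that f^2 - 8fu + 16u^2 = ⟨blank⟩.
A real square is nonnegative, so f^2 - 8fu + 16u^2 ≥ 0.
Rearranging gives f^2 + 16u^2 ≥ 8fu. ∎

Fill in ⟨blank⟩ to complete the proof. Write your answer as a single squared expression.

The leading and trailing coefficients are 1^2 and 4^2, and 8 = 2·1·4, so the trinomial is (f - 4u)^2.
Hence f^2 - 8fu + 16u^2 ≥ 0.

(f - 4u)^2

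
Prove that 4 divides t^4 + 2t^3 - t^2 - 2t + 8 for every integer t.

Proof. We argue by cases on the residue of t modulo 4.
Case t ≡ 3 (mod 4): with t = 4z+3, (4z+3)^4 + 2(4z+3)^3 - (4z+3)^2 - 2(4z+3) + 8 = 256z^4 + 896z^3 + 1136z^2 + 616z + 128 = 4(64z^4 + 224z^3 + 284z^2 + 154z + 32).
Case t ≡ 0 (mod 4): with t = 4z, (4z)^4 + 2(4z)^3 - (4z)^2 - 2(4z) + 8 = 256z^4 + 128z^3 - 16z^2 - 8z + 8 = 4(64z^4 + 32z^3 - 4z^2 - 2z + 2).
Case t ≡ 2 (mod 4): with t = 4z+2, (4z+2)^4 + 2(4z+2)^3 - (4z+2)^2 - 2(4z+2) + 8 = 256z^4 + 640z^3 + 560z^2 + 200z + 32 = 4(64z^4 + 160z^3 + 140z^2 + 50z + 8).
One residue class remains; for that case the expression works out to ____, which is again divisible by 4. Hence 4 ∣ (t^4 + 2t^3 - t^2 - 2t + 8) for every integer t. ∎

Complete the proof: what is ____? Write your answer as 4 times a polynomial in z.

The residues treated are {3, 0, 2}, so the missing case is t ≡ 1 (mod 4); write t = 4z+1.
Then (4z+1)^4 + 2(4z+1)^3 - (4z+1)^2 - 2(4z+1) + 8 = 256z^4 + 384z^3 + 176z^2 + 24z + 8 = 4(64z^4 + 96z^3 + 44z^2 + 6z + 2).

4(64z^4 + 96z^3 + 44z^2 + 6z + 2)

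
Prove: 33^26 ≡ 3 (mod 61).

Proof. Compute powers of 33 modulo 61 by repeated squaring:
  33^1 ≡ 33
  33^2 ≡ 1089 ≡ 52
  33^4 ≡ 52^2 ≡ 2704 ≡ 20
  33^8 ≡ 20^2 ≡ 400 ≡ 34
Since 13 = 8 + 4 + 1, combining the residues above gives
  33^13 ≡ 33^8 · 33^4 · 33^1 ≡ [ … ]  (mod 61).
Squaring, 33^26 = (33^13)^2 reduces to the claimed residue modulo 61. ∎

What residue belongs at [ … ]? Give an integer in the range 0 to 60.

33^8 · 33^4 · 33^1 ≡ 34 · 20 · 33 = 22440.
22440 mod 61 = 53, so 33^13 ≡ 53 (mod 61).

53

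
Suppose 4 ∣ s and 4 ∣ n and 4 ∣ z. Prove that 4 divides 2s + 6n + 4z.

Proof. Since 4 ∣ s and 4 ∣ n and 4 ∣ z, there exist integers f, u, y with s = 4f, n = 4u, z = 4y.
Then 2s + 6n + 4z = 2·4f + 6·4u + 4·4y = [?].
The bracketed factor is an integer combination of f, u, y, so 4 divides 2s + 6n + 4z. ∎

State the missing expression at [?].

Pull the common 4 out of every term: 2·4f + 6·4u + 4·4y = 4(2f + 6u + 4y).
2f + 6u + 4y is an integer, which exhibits the divisibility.

4(2f + 6u + 4y)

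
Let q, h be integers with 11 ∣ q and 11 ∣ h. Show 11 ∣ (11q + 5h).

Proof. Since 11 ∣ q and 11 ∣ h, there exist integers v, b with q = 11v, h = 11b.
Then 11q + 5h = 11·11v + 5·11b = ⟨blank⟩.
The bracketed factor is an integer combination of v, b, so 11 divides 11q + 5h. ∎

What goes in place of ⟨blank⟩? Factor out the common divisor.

11(5b + 11v)

Pull the common 11 out of every term: 11·11v + 5·11b = 11(5b + 11v).
5b + 11v is an integer, which exhibits the divisibility.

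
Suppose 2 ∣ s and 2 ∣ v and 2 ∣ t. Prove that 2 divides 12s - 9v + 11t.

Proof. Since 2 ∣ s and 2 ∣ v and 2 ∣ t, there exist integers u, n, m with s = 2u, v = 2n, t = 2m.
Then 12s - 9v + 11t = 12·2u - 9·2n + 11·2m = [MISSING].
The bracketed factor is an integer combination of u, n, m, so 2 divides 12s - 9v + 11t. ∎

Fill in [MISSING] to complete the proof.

Pull the common 2 out of every term: 12·2u - 9·2n + 11·2m = 2(11m - 9n + 12u).
11m - 9n + 12u is an integer, which exhibits the divisibility.

2(11m - 9n + 12u)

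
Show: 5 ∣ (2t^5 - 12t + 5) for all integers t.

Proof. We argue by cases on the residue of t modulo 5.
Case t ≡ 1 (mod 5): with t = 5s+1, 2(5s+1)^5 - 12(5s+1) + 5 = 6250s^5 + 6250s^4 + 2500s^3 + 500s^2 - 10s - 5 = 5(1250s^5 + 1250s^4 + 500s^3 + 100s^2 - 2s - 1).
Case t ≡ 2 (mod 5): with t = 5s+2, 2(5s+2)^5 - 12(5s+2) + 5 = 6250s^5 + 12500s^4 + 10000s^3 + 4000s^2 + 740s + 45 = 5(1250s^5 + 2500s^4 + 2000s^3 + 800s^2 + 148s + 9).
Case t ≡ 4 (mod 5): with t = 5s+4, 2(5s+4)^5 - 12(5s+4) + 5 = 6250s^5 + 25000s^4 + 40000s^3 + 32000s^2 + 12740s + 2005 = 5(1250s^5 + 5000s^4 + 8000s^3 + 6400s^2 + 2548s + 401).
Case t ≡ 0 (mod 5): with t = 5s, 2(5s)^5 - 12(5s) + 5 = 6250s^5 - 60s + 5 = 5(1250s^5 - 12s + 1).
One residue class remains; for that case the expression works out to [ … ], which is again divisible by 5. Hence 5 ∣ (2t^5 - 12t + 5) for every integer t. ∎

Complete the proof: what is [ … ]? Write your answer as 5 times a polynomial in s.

5(1250s^5 + 3750s^4 + 4500s^3 + 2700s^2 + 798s + 91)

The residues treated are {1, 2, 4, 0}, so the missing case is t ≡ 3 (mod 5); write t = 5s+3.
Then 2(5s+3)^5 - 12(5s+3) + 5 = 6250s^5 + 18750s^4 + 22500s^3 + 13500s^2 + 3990s + 455 = 5(1250s^5 + 3750s^4 + 4500s^3 + 2700s^2 + 798s + 91).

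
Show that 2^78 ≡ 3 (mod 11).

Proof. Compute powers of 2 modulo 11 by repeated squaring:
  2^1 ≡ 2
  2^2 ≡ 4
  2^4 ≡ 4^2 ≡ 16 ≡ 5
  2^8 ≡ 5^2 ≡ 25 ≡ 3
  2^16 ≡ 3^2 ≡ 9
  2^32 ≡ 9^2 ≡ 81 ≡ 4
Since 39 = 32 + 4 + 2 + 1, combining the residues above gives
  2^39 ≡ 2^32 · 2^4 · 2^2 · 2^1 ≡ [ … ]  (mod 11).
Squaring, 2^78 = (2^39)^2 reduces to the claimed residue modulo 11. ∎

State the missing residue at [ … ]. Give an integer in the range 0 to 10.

6

Multiply the listed residues: 4 · 5 · 4 · 2 = 20 → 80 → 160.
Reducing modulo 11: 160 = 14·11 + 6, so 2^39 ≡ 6.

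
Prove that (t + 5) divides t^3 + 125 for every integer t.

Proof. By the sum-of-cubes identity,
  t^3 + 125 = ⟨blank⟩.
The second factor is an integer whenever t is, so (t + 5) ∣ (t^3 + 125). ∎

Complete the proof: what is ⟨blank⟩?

Polynomial division of t^3 + 125 by t + 5 leaves remainder 0 and quotient t^2 - 5t + 25.
Hence t^3 + 125 = (t + 5)(t^2 - 5t + 25).

(t + 5)(t^2 - 5t + 25)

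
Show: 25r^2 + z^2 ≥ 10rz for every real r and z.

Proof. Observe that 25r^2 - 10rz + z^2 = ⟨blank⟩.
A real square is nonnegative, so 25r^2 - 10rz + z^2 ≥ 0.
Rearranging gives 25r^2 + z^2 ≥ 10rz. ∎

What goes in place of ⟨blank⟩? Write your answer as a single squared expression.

25r^2 - 10rz + z^2 is a perfect-square trinomial: the outer terms are (5r)^2 and (z)^2, and the cross term is -2·5r·z.
So 25r^2 - 10rz + z^2 = (5r - z)^2 ≥ 0.

(5r - z)^2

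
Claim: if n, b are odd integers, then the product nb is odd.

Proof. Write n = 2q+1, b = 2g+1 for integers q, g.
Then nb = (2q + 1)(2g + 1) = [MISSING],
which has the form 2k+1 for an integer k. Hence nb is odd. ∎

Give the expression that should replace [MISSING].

(2q + 1)(2g + 1) = 4gq + 2g + 2q + 1
= 2(2gq + g + q) + 1.
Since 2gq + g + q is an integer, the product is of the form 2k+1 for an integer k.

2(2gq + g + q) + 1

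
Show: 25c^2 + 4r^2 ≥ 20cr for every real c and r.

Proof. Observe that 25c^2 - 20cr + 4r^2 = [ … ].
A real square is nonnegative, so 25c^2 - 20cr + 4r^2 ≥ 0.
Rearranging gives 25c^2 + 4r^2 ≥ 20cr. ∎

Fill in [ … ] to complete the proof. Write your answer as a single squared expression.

25c^2 - 20cr + 4r^2 is a perfect-square trinomial: the outer terms are (5c)^2 and (2r)^2, and the cross term is -2·5c·2r.
So 25c^2 - 20cr + 4r^2 = (5c - 2r)^2 ≥ 0.

(5c - 2r)^2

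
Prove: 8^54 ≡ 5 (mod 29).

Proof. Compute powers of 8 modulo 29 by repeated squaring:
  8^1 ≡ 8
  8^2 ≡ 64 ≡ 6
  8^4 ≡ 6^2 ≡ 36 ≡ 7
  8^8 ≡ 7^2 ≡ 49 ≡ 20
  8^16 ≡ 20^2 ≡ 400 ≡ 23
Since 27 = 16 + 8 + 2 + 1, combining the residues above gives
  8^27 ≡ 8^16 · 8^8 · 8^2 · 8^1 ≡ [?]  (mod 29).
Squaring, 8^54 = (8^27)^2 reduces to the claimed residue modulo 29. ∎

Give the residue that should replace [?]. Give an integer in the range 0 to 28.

11

8^16 · 8^8 · 8^2 · 8^1 ≡ 23 · 20 · 6 · 8 = 22080.
22080 mod 29 = 11, so 8^27 ≡ 11 (mod 29).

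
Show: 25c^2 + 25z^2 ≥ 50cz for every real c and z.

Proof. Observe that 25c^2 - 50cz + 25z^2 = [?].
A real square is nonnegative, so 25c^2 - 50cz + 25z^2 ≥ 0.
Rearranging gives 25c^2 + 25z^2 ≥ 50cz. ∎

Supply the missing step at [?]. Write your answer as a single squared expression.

(5c - 5z)^2

The leading and trailing coefficients are 5^2 and 5^2, and 50 = 2·5·5, so the trinomial is (5c - 5z)^2.
Hence 25c^2 - 50cz + 25z^2 ≥ 0.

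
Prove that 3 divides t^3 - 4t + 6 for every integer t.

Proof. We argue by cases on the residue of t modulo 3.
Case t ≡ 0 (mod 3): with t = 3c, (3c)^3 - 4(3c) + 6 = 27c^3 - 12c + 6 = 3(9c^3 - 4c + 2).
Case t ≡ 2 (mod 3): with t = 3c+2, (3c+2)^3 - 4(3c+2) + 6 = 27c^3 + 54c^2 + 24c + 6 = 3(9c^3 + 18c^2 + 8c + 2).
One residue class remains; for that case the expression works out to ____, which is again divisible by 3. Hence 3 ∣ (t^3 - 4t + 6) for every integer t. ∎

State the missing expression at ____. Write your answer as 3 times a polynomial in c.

3(9c^3 + 9c^2 - c + 1)

Only t ≡ 1 (mod 3) is unaccounted for. Put t = 3c+1:
(3c+1)^3 - 4(3c+1) + 6 expands to 27c^3 + 27c^2 - 3c + 3,
and factoring out 3 leaves 3(9c^3 + 9c^2 - c + 1).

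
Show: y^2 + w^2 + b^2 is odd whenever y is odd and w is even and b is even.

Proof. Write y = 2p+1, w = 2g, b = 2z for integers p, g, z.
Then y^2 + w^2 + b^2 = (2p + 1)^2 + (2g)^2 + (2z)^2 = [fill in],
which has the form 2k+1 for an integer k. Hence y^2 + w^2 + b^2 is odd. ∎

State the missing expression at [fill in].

2(2g^2 + 2p^2 + 2p + 2z^2) + 1

Expanding: (2p + 1)^2 + (2g)^2 + (2z)^2 = 4g^2 + 4p^2 + 4p + 4z^2 + 1.
Every term except the constant is even, so this is 2(2g^2 + 2p^2 + 2p + 2z^2) + 1,
and 2g^2 + 2p^2 + 2p + 2z^2 ∈ ℤ gives the required form.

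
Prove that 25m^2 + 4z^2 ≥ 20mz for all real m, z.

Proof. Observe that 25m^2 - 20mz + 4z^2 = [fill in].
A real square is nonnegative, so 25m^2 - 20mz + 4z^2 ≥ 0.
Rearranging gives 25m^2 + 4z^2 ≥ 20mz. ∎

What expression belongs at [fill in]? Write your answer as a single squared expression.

(5m - 2z)^2

The leading and trailing coefficients are 5^2 and 2^2, and 20 = 2·5·2, so the trinomial is (5m - 2z)^2.
Hence 25m^2 - 20mz + 4z^2 ≥ 0.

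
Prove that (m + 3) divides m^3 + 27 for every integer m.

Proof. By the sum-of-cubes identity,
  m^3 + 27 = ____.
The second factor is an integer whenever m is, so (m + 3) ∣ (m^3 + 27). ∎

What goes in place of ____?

(m + 3)(m^2 - 3m + 9)

Polynomial division of m^3 + 27 by m + 3 leaves remainder 0 and quotient m^2 - 3m + 9.
Hence m^3 + 27 = (m + 3)(m^2 - 3m + 9).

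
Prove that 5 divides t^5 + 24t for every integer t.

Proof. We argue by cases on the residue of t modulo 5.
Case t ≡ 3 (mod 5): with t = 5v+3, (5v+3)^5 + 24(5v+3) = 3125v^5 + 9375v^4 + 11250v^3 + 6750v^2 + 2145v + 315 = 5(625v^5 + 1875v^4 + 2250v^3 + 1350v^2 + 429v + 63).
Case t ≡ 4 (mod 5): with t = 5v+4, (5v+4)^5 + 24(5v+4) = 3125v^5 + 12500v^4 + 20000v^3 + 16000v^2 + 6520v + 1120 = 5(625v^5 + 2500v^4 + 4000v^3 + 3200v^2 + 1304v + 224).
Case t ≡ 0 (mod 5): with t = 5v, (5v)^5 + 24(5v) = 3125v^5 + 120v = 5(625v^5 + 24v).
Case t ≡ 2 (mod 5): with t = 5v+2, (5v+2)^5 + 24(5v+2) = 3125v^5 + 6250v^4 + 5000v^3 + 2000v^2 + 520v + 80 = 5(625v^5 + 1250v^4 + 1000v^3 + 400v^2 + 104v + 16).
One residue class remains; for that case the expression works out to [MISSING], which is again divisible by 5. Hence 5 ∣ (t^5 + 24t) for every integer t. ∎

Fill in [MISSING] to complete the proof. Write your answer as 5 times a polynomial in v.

Only t ≡ 1 (mod 5) is unaccounted for. Put t = 5v+1:
(5v+1)^5 + 24(5v+1) expands to 3125v^5 + 3125v^4 + 1250v^3 + 250v^2 + 145v + 25,
and factoring out 5 leaves 5(625v^5 + 625v^4 + 250v^3 + 50v^2 + 29v + 5).

5(625v^5 + 625v^4 + 250v^3 + 50v^2 + 29v + 5)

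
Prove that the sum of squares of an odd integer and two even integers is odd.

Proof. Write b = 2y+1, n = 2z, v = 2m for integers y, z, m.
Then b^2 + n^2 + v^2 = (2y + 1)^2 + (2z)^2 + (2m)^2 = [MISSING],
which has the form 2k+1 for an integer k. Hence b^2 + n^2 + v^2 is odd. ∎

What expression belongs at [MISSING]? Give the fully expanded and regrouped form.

Expanding: (2y + 1)^2 + (2z)^2 + (2m)^2 = 4m^2 + 4y^2 + 4y + 4z^2 + 1.
Every term except the constant is even, so this is 2(2m^2 + 2y^2 + 2y + 2z^2) + 1,
and 2m^2 + 2y^2 + 2y + 2z^2 ∈ ℤ gives the required form.

2(2m^2 + 2y^2 + 2y + 2z^2) + 1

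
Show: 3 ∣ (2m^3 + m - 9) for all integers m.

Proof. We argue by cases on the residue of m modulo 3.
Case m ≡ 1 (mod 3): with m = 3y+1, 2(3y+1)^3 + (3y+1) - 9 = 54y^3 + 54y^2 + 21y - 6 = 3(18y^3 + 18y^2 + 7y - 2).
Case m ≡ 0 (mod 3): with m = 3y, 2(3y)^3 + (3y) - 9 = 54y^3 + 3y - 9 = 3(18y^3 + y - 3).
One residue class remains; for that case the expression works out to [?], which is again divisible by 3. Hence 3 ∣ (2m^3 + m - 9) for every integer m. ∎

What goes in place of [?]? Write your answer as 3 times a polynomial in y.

3(18y^3 + 36y^2 + 25y + 3)

The residues treated are {1, 0}, so the missing case is m ≡ 2 (mod 3); write m = 3y+2.
Then 2(3y+2)^3 + (3y+2) - 9 = 54y^3 + 108y^2 + 75y + 9 = 3(18y^3 + 36y^2 + 25y + 3).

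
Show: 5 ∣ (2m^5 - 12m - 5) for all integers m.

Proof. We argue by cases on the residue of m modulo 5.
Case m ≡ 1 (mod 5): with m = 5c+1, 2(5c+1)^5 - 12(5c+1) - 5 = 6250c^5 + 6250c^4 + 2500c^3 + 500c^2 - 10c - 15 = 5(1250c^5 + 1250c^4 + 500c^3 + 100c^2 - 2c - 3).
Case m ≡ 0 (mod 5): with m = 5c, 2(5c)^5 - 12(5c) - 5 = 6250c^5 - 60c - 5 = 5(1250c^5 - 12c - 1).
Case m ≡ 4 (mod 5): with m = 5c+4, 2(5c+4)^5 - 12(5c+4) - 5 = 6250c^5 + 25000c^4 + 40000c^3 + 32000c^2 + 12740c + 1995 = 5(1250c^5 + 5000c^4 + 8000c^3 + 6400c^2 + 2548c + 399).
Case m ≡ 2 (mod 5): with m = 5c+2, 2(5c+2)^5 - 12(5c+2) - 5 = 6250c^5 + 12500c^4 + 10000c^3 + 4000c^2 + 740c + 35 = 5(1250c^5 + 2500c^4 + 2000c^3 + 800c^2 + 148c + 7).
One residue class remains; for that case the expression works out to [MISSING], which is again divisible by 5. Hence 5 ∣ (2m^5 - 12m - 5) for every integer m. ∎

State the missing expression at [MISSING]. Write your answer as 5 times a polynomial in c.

The residues treated are {1, 0, 4, 2}, so the missing case is m ≡ 3 (mod 5); write m = 5c+3.
Then 2(5c+3)^5 - 12(5c+3) - 5 = 6250c^5 + 18750c^4 + 22500c^3 + 13500c^2 + 3990c + 445 = 5(1250c^5 + 3750c^4 + 4500c^3 + 2700c^2 + 798c + 89).

5(1250c^5 + 3750c^4 + 4500c^3 + 2700c^2 + 798c + 89)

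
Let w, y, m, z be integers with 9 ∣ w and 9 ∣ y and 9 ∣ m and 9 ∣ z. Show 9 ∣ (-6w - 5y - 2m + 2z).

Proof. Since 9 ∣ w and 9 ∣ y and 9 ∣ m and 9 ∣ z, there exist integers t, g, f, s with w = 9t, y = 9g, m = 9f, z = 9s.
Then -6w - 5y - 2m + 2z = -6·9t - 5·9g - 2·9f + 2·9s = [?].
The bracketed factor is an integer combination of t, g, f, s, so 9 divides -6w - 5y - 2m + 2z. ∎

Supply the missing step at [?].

Pull the common 9 out of every term: -6·9t - 5·9g - 2·9f + 2·9s = 9(-2f - 5g + 2s - 6t).
-2f - 5g + 2s - 6t is an integer, which exhibits the divisibility.

9(-2f - 5g + 2s - 6t)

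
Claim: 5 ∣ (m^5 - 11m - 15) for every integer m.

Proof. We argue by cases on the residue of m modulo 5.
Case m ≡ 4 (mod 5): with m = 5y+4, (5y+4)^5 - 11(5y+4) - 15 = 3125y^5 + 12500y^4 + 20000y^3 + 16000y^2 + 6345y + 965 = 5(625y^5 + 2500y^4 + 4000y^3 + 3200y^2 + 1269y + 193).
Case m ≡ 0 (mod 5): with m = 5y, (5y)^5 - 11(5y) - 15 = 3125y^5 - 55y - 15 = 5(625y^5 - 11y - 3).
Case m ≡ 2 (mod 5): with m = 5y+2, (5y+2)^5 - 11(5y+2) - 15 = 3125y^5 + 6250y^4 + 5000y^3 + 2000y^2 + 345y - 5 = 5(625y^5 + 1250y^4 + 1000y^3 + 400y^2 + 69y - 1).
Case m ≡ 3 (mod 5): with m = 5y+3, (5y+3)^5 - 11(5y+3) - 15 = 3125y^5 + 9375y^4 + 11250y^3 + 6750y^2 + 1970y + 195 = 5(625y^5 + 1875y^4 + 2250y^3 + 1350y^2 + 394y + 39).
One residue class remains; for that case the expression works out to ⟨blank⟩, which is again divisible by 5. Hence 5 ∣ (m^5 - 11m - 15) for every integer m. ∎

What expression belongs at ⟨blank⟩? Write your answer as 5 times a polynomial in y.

The residues treated are {4, 0, 2, 3}, so the missing case is m ≡ 1 (mod 5); write m = 5y+1.
Then (5y+1)^5 - 11(5y+1) - 15 = 3125y^5 + 3125y^4 + 1250y^3 + 250y^2 - 30y - 25 = 5(625y^5 + 625y^4 + 250y^3 + 50y^2 - 6y - 5).

5(625y^5 + 625y^4 + 250y^3 + 50y^2 - 6y - 5)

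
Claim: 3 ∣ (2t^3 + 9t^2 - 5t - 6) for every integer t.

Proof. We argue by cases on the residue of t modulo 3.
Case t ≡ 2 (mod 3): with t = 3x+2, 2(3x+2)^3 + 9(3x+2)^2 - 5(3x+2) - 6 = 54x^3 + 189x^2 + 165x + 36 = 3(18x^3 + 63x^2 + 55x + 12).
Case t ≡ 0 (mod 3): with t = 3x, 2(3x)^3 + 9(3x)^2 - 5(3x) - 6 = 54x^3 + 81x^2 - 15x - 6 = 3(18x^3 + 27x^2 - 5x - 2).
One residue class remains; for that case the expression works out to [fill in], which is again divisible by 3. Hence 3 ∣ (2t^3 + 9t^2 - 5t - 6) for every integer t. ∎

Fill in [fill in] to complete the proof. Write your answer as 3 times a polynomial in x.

3(18x^3 + 45x^2 + 19x)

Only t ≡ 1 (mod 3) is unaccounted for. Put t = 3x+1:
2(3x+1)^3 + 9(3x+1)^2 - 5(3x+1) - 6 expands to 54x^3 + 135x^2 + 57x,
and factoring out 3 leaves 3(18x^3 + 45x^2 + 19x).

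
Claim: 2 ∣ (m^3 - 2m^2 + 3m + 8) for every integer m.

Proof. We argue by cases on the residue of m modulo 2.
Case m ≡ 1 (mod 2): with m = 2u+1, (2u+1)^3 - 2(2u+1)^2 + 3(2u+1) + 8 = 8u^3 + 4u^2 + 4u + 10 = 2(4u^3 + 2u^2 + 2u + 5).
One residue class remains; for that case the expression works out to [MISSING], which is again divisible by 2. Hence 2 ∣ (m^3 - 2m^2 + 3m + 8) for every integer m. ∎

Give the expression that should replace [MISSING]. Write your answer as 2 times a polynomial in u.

The residues treated are {1}, so the missing case is m ≡ 0 (mod 2); write m = 2u.
Then (2u)^3 - 2(2u)^2 + 3(2u) + 8 = 8u^3 - 8u^2 + 6u + 8 = 2(4u^3 - 4u^2 + 3u + 4).

2(4u^3 - 4u^2 + 3u + 4)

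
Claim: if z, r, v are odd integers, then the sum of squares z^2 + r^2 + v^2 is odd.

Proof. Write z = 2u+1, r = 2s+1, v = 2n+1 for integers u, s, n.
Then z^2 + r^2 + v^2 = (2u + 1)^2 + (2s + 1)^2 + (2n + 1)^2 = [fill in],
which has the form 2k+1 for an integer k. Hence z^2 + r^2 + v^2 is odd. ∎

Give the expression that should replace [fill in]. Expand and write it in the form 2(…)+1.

2(2n^2 + 2n + 2s^2 + 2s + 2u^2 + 2u + 1) + 1

Expanding: (2u + 1)^2 + (2s + 1)^2 + (2n + 1)^2 = 4n^2 + 4n + 4s^2 + 4s + 4u^2 + 4u + 3.
Every term except the constant is even, so this is 2(2n^2 + 2n + 2s^2 + 2s + 2u^2 + 2u + 1) + 1,
and 2n^2 + 2n + 2s^2 + 2s + 2u^2 + 2u + 1 ∈ ℤ gives the required form.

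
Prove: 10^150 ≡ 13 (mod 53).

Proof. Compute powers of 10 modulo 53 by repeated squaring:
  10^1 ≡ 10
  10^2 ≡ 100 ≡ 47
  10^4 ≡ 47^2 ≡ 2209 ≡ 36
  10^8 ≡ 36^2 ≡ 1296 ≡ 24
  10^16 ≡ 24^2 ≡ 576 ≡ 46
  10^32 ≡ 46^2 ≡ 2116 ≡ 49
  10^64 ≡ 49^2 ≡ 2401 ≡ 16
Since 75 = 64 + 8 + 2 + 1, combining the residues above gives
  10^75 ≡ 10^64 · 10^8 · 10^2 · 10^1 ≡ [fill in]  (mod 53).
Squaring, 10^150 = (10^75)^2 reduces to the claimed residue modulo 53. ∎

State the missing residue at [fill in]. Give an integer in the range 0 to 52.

15

Multiply the listed residues: 16 · 24 · 47 · 10 = 384 → 18048 → 180480.
Reducing modulo 53: 180480 = 3405·53 + 15, so 10^75 ≡ 15.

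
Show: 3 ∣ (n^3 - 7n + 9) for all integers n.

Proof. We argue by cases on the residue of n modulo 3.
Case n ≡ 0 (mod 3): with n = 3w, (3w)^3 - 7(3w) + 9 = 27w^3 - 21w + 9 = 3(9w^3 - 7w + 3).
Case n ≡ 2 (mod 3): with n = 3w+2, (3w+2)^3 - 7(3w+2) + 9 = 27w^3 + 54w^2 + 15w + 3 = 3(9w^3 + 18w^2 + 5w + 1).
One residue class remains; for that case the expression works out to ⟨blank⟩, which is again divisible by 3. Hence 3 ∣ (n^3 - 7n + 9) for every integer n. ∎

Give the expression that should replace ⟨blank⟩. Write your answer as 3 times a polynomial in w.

3(9w^3 + 9w^2 - 4w + 1)

The residues treated are {0, 2}, so the missing case is n ≡ 1 (mod 3); write n = 3w+1.
Then (3w+1)^3 - 7(3w+1) + 9 = 27w^3 + 27w^2 - 12w + 3 = 3(9w^3 + 9w^2 - 4w + 1).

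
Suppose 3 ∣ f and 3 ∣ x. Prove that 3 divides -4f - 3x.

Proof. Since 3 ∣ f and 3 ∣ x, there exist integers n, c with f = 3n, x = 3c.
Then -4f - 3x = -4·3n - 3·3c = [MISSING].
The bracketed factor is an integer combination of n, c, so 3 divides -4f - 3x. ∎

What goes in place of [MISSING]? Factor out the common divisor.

Pull the common 3 out of every term: -4·3n - 3·3c = 3(-3c - 4n).
-3c - 4n is an integer, which exhibits the divisibility.

3(-3c - 4n)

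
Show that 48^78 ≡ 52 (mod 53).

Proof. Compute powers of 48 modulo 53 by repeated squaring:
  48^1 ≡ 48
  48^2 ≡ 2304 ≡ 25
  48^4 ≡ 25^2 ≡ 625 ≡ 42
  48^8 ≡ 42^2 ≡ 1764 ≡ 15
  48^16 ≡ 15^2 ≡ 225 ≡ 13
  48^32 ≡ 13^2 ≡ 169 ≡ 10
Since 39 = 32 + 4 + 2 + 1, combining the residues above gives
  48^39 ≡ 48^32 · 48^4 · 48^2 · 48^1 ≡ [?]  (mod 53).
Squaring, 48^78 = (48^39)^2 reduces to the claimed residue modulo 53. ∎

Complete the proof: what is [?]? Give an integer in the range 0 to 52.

Multiply the listed residues: 10 · 42 · 25 · 48 = 420 → 10500 → 504000.
Reducing modulo 53: 504000 = 9509·53 + 23, so 48^39 ≡ 23.

23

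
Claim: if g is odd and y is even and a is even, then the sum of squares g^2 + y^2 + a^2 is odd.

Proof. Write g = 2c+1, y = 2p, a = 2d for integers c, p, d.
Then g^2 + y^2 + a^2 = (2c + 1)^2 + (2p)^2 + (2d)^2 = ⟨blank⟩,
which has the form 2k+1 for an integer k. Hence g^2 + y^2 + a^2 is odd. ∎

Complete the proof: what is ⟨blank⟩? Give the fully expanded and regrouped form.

Expanding: (2c + 1)^2 + (2p)^2 + (2d)^2 = 4c^2 + 4c + 4d^2 + 4p^2 + 1.
Every term except the constant is even, so this is 2(2c^2 + 2c + 2d^2 + 2p^2) + 1,
and 2c^2 + 2c + 2d^2 + 2p^2 ∈ ℤ gives the required form.

2(2c^2 + 2c + 2d^2 + 2p^2) + 1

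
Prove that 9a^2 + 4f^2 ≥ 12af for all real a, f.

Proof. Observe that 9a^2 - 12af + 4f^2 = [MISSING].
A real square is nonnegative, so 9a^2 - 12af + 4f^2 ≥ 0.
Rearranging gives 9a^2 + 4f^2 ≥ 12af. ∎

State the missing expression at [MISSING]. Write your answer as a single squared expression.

(3a - 2f)^2

The leading and trailing coefficients are 3^2 and 2^2, and 12 = 2·3·2, so the trinomial is (3a - 2f)^2.
Hence 9a^2 - 12af + 4f^2 ≥ 0.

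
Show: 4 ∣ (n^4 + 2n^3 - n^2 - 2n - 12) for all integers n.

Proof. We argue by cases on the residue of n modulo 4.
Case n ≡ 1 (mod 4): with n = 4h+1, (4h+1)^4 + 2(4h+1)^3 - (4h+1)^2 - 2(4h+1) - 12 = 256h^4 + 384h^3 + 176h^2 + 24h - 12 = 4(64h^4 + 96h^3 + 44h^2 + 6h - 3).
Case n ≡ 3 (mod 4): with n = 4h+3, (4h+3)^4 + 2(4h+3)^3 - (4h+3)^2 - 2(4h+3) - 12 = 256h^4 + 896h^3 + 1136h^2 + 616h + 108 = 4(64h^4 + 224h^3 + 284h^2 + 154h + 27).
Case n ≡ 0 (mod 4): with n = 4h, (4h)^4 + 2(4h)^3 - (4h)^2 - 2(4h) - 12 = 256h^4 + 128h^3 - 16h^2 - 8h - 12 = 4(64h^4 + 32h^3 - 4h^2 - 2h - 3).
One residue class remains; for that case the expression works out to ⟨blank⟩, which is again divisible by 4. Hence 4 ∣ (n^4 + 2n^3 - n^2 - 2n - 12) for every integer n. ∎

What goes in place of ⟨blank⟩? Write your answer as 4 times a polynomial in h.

4(64h^4 + 160h^3 + 140h^2 + 50h + 3)

Only n ≡ 2 (mod 4) is unaccounted for. Put n = 4h+2:
(4h+2)^4 + 2(4h+2)^3 - (4h+2)^2 - 2(4h+2) - 12 expands to 256h^4 + 640h^3 + 560h^2 + 200h + 12,
and factoring out 4 leaves 4(64h^4 + 160h^3 + 140h^2 + 50h + 3).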